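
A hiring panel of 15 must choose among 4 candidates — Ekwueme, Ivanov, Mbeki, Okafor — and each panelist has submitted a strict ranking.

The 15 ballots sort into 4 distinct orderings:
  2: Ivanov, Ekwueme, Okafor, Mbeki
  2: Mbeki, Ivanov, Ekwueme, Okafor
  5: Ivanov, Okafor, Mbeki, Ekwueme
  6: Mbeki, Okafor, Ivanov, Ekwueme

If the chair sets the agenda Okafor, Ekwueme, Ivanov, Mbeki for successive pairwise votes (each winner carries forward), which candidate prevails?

Mbeki

Round 1: Okafor vs Ekwueme — 11–4, Okafor advances.
Round 2: Okafor vs Ivanov — 6–9, Ivanov advances.
Round 3: Ivanov vs Mbeki — 7–8, Mbeki advances.
The agenda winner is Mbeki.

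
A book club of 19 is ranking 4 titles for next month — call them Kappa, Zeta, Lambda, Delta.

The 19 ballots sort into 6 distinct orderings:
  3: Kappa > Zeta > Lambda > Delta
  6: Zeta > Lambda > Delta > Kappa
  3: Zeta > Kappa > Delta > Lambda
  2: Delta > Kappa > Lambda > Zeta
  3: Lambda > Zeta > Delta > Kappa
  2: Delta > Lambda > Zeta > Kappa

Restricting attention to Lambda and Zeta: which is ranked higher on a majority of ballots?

Ballots ranking Lambda above Zeta: 2 + 3 + 2 = 7.
Ballots ranking Zeta above Lambda: 19 − 7 = 12.
Zeta wins the head-to-head 12–7.

Zeta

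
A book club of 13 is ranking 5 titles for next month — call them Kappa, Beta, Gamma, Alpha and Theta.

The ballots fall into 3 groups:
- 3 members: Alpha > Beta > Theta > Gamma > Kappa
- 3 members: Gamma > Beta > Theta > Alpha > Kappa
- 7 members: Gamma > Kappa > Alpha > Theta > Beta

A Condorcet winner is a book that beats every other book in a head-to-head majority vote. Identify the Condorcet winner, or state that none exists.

Gamma

Pairwise majorities:
Kappa vs Beta: 7 for Kappa, 6 for Beta — Kappa by 7–6.
Kappa vs Gamma: Gamma, 13–0.
Kappa vs Alpha: Kappa wins 7–6.
Kappa–Theta: Kappa 7–6.
Beta vs Gamma: Beta preferred on 3 ballots; Gamma wins 10–3.
Beta vs Alpha: Beta preferred on 3 ballots; Alpha wins 10–3.
Beta vs Theta: 3+3 = 6 for Beta, 7 for Theta — Theta by 7–6.
Gamma–Alpha: Gamma 10–3.
Gamma vs Theta: 10 to 3, Gamma.
Alpha vs Theta: 10 to 3, Alpha.
Gamma beats each of Kappa, Beta, Alpha, Theta — Gamma is the Condorcet winner.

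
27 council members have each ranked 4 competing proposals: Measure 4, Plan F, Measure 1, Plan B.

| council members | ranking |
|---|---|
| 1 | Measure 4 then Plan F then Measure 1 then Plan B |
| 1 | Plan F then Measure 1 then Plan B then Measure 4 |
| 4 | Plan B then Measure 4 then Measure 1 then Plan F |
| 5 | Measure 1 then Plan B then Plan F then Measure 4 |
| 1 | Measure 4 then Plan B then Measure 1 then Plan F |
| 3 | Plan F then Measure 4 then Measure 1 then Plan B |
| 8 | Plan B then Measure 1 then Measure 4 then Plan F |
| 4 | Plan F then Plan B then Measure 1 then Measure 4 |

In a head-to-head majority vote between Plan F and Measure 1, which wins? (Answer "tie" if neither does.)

Ballots ranking Plan F above Measure 1: 1 + 1 + 3 + 4 = 9.
Ballots ranking Measure 1 above Plan F: 27 − 9 = 18.
Measure 1 wins the head-to-head 18–9.

Measure 1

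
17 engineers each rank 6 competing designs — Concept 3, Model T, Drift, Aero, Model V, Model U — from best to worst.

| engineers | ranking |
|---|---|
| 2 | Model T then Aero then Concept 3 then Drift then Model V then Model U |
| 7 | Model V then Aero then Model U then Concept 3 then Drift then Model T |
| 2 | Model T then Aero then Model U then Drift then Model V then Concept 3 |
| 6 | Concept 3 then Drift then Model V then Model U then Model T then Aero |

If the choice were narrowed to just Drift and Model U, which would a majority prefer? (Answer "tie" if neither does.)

Model U

Ballots ranking Drift above Model U: 2 + 6 = 8.
Ballots ranking Model U above Drift: 17 − 8 = 9.
Model U wins the head-to-head 9–8.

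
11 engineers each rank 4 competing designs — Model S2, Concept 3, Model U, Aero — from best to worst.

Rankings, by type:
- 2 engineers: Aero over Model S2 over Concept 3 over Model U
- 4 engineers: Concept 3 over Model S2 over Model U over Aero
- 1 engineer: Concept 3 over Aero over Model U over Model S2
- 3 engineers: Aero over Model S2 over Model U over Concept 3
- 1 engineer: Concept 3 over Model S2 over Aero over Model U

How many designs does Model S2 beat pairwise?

1

Model S2 against each rival (11 engineers):
Model S2 vs Concept 3: Concept 3 wins 6–5.
Model S2–Model U: Model S2 10–1.
Model S2 vs Aero: Aero, 6–5.
Model S2 beats Model U; loses to Concept 3, Aero — 1 pairwise win.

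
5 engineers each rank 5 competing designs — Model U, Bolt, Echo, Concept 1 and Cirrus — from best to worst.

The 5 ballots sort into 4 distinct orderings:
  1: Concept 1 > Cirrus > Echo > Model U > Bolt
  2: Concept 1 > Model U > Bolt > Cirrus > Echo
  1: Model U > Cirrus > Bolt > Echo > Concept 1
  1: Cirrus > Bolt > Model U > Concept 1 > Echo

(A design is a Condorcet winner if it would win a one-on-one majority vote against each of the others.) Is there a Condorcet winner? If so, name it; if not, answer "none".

Pairwise majorities:
Model U vs Bolt: 1+2+1 = 4 for Model U, 1 for Bolt — Model U by 4–1.
Model U vs Echo: 4 to 1, Model U.
Model U vs Concept 1: 2 to 3, Concept 1.
Model U vs Cirrus: Model U is ranked higher on 2+1 = 3 ballots, Cirrus on 2. Model U wins 3–2.
Bolt vs Echo: 4 to 1, Bolt.
Bolt vs Concept 1: 2 to 3, Concept 1.
Bolt vs Cirrus: Bolt is ranked higher on 2 ballots, Cirrus on 3. Cirrus wins 3–2.
Echo vs Concept 1: Echo preferred on 1 ballot; Concept 1 wins 4–1.
Echo vs Cirrus: 0 to 5, Cirrus.
Concept 1 vs Cirrus: 3 to 2, Concept 1.
Concept 1 beats each of Model U, Bolt, Echo, Cirrus — Concept 1 is the Condorcet winner.

Concept 1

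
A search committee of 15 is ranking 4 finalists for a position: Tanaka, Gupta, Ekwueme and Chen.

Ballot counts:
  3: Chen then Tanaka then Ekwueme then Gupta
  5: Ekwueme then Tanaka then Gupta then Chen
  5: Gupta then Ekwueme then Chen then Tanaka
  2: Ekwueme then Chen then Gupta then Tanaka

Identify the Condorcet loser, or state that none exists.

Pairwise majorities:
Tanaka vs Gupta: 3+5 = 8 for Tanaka, 7 for Gupta — Tanaka by 8–7.
Tanaka–Ekwueme: Ekwueme 12–3.
Tanaka vs Chen: 5 to 10, Chen.
Gupta vs Ekwueme: Ekwueme, 10–5.
Gupta–Chen: Gupta 10–5.
Ekwueme vs Chen: 12 to 3, Ekwueme.
No candidate is winless: Tanaka beats Gupta; Gupta beats Chen; Ekwueme beats Tanaka; Chen beats Tanaka. There is no Condorcet loser.

none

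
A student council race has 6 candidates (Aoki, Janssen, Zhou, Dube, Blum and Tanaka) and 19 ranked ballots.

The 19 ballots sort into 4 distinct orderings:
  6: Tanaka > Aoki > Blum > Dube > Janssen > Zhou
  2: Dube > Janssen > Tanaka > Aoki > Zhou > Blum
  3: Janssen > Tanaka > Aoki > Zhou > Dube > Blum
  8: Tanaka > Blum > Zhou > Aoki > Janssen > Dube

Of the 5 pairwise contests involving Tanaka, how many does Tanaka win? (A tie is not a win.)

Tanaka against each rival (19 voters):
Tanaka–Aoki: Tanaka 19–0.
Tanaka vs Janssen: Tanaka wins 14–5.
Tanaka vs Zhou: Tanaka wins 19–0.
Tanaka vs Dube: Tanaka, 17–2.
Tanaka vs Blum: Tanaka, 19–0.
Tanaka beats Aoki, Janssen, Zhou, Dube, Blum — 5 pairwise wins.

5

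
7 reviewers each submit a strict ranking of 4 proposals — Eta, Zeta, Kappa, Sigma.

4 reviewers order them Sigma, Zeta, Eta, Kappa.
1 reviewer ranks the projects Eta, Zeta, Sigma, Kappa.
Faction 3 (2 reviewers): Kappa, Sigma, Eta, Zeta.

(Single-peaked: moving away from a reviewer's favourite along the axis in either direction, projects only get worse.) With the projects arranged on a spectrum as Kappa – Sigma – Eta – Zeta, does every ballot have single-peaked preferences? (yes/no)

Axis positions: Kappa=1, Sigma=2, Eta=3, Zeta=4.
Faction 1: ranking walks positions 2-4-3-1; Zeta is ranked above Eta even though Eta lies between Zeta and the peak Sigma on the axis — preferences dip and rise again. Not single-peaked.
Faction 2 (peak Eta at position 3): ranking walks positions 3-4-2-1, expanding outward from the peak — single-peaked.
Faction 3 (peak Kappa at position 1): ranking walks positions 1-2-3-4, expanding outward from the peak — single-peaked.
Faction 1 violates single-peakedness, so the profile is not single-peaked on this axis.

no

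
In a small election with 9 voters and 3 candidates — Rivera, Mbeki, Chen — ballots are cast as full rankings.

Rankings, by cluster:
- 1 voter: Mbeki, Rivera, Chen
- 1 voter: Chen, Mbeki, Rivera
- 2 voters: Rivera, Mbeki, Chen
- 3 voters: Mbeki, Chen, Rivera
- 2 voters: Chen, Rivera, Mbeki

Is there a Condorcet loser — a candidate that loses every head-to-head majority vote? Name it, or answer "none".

Rivera

Pairwise majorities:
Rivera vs Mbeki: 4 to 5, Mbeki.
Rivera vs Chen: Chen, 6–3.
Mbeki vs Chen: Mbeki is ranked higher on 1+2+3 = 6 ballots, Chen on 3. Mbeki wins 6–3.
Rivera is beaten in every head-to-head and is the Condorcet loser.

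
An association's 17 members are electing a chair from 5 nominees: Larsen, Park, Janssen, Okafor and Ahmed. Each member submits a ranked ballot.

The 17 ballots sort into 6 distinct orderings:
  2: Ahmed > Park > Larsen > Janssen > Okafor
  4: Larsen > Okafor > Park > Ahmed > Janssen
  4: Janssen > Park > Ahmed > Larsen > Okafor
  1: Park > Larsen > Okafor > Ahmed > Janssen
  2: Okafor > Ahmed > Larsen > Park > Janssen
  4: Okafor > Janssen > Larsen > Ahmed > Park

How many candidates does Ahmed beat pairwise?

Ahmed against each rival (17 voters):
Ahmed–Larsen: Larsen 9–8.
Ahmed vs Park: 8 to 9, Park.
Ahmed–Janssen: Ahmed 9–8.
Ahmed vs Okafor: 6 to 11, Okafor.
Ahmed beats Janssen; loses to Larsen, Park, Okafor — 1 pairwise win.

1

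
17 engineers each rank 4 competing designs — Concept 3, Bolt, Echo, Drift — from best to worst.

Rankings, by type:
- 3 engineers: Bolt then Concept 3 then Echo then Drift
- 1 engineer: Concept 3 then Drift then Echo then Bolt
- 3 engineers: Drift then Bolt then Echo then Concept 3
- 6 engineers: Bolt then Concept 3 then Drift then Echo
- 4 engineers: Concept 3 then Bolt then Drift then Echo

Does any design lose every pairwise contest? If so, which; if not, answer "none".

Head-to-head results (17 engineers):
Concept 3 vs Bolt: Bolt wins 12–5.
Concept 3 vs Echo: Concept 3 is ranked higher on 3+1+6+4 = 14 ballots, Echo on 3. Concept 3 wins 14–3.
Concept 3 vs Drift: Concept 3, 14–3.
Bolt vs Echo: Bolt, 16–1.
Bolt vs Drift: Bolt wins 13–4.
Echo vs Drift: 3 for Echo, 14 for Drift — Drift by 14–3.
Echo loses to every other design — it is the Condorcet loser.

Echo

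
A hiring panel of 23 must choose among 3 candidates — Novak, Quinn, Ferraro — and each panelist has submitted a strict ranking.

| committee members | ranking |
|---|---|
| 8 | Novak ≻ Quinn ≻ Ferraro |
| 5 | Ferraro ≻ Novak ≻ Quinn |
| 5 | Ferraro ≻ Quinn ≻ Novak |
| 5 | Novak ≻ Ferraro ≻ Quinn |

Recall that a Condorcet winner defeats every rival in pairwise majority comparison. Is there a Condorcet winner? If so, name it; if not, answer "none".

Pairwise majorities:
Novak–Quinn: Novak 18–5.
Novak vs Ferraro: Novak wins 13–10.
Quinn vs Ferraro: Ferraro, 15–8.
Novak defeats every rival head-to-head and is the Condorcet winner.

Novak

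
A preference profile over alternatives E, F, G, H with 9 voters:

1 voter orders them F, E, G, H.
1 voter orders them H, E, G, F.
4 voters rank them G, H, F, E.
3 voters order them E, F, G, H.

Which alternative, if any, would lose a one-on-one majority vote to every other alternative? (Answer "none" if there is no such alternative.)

Head-to-head results (9 voters):
E–F: F 5–4.
E vs G: E, 5–4.
E vs H: E is ranked higher on 1+3 = 4 ballots, H on 5. H wins 5–4.
F vs G: F preferred on 1+3 = 4 ballots; G wins 5–4.
F vs H: 1+3 = 4 for F, 5 for H — H by 5–4.
G–H: G 8–1.
Each alternative has at least one pairwise win (E beats G; F beats E; G beats F; H beats E) — no Condorcet loser.

none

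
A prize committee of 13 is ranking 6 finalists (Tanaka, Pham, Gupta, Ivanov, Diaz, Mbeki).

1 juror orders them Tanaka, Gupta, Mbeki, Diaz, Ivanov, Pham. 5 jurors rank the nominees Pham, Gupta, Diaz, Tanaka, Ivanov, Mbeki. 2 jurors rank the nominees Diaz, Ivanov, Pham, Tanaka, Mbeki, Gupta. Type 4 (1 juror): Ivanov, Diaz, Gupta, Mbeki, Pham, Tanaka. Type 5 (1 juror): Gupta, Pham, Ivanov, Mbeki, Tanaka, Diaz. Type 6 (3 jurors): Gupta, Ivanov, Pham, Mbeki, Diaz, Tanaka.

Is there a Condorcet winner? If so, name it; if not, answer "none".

none

Pairwise majorities:
Tanaka vs Pham: Tanaka is ranked higher on 1 ballot, Pham on 12. Pham wins 12–1.
Tanaka vs Gupta: 3 to 10, Gupta.
Tanaka vs Ivanov: Tanaka preferred on 1+5 = 6 ballots; Ivanov wins 7–6.
Tanaka vs Diaz: Diaz wins 11–2.
Tanaka–Mbeki: Tanaka 8–5.
Pham vs Gupta: Pham, 7–6.
Pham–Ivanov: Ivanov 7–6.
Pham–Diaz: Pham 9–4.
Pham vs Mbeki: Pham, 11–2.
Gupta vs Ivanov: Gupta, 10–3.
Gupta–Diaz: Gupta 10–3.
Gupta vs Mbeki: 1+5+1+1+3 = 11 for Gupta, 2 for Mbeki — Gupta by 11–2.
Ivanov vs Diaz: Ivanov is ranked higher on 1+1+3 = 5 ballots, Diaz on 8. Diaz wins 8–5.
Ivanov vs Mbeki: Ivanov preferred on 5+2+1+1+3 = 12 ballots; Ivanov wins 12–1.
Diaz vs Mbeki: 8 to 5, Diaz.
No nominee is unbeaten: Tanaka loses to Pham; Pham loses to Ivanov; Gupta loses to Pham; Ivanov loses to Gupta; Diaz loses to Pham; Mbeki loses to Tanaka. In particular Pham → Gupta → Ivanov → Pham is a majority cycle — no Condorcet winner exists.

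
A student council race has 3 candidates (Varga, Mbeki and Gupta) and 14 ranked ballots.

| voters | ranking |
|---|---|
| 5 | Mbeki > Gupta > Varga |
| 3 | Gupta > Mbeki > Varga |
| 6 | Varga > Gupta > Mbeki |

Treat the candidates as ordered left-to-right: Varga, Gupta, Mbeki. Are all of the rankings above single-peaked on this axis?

Axis positions: Varga=1, Gupta=2, Mbeki=3.
Group 1 (peak Mbeki at position 3): ranking walks positions 3-2-1, expanding outward from the peak — single-peaked.
Group 2 (peak Gupta at position 2): ranking walks positions 2-3-1, expanding outward from the peak — single-peaked.
Group 3 (peak Varga at position 1): ranking walks positions 1-2-3, expanding outward from the peak — single-peaked.
Every ranking is single-peaked on this axis.

yes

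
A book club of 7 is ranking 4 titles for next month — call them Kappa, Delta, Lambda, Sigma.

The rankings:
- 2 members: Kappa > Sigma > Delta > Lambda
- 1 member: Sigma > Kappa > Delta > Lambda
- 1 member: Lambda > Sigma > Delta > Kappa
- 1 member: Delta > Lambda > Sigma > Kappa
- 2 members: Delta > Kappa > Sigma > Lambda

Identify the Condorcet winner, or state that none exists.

none

Head-to-head results (7 members):
Kappa vs Delta: Kappa preferred on 2+1 = 3 ballots; Delta wins 4–3.
Kappa vs Lambda: 2+1+2 = 5 for Kappa, 2 for Lambda — Kappa by 5–2.
Kappa vs Sigma: 4 to 3, Kappa.
Delta vs Lambda: 6 to 1, Delta.
Delta vs Sigma: Delta preferred on 1+2 = 3 ballots; Sigma wins 4–3.
Lambda vs Sigma: 1+1 = 2 for Lambda, 5 for Sigma — Sigma by 5–2.
Every book loses at least once (Kappa loses to Delta; Delta loses to Sigma; Lambda loses to Kappa; Sigma loses to Kappa). The majority relation contains the cycle Kappa > Sigma > Delta > Kappa, so there is no Condorcet winner.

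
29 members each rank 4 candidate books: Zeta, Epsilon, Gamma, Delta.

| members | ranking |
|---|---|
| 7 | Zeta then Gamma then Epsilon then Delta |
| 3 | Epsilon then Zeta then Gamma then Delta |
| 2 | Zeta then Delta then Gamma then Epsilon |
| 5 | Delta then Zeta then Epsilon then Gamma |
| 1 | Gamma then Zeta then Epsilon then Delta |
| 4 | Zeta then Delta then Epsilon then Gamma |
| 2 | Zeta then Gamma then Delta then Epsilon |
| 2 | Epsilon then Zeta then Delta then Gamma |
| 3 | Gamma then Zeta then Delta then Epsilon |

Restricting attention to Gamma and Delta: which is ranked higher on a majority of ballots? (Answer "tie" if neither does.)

Ballots ranking Gamma above Delta: 7 + 3 + 1 + 2 + 3 = 16.
Ballots ranking Delta above Gamma: 29 − 16 = 13.
Gamma wins the head-to-head 16–13.

Gamma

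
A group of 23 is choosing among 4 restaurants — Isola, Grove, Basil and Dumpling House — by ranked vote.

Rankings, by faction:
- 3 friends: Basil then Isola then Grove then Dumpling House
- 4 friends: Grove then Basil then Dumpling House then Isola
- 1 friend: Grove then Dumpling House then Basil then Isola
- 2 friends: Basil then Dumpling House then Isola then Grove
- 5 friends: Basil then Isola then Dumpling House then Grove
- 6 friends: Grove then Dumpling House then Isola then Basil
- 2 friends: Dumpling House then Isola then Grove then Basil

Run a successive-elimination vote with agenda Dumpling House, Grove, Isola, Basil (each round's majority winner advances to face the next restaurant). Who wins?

Round 1: Dumpling House vs Grove — 9–14, Grove advances.
Round 2: Grove vs Isola — 11–12, Isola advances.
Round 3: Isola vs Basil — 8–15, Basil advances.
Basil survives the agenda.

Basil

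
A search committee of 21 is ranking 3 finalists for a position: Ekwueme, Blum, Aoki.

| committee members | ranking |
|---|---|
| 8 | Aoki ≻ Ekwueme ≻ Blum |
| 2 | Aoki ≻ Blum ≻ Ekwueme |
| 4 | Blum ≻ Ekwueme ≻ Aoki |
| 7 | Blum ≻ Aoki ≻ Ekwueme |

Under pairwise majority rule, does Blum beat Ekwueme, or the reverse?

Ballots ranking Blum above Ekwueme: 2 + 4 + 7 = 13.
Ballots ranking Ekwueme above Blum: 21 − 13 = 8.
Blum wins the head-to-head 13–8.

Blum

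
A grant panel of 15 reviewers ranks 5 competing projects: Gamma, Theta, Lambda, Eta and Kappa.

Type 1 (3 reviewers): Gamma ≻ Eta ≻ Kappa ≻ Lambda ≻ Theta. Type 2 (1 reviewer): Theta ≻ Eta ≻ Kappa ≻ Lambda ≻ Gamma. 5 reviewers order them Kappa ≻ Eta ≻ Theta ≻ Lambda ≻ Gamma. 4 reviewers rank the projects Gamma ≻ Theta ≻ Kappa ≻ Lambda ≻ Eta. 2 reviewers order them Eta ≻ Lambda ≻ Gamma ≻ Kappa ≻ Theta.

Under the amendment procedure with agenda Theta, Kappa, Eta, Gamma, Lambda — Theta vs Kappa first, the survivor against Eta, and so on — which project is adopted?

Lambda

Round 1: Theta vs Kappa — 5–10, Kappa advances.
Round 2: Kappa vs Eta — 9–6, Kappa advances.
Round 3: Kappa vs Gamma — 6–9, Gamma advances.
Round 4: Gamma vs Lambda — 7–8, Lambda advances.
Lambda survives the agenda.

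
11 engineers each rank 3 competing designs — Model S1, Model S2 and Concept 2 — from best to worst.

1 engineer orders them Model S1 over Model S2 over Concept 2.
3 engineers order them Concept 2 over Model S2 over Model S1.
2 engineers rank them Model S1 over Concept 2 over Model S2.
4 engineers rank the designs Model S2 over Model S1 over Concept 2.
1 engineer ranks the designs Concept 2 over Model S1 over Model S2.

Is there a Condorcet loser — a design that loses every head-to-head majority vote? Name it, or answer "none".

none

Pairwise majorities:
Model S1 vs Model S2: Model S2, 7–4.
Model S1 vs Concept 2: 1+2+4 = 7 for Model S1, 4 for Concept 2 — Model S1 by 7–4.
Model S2–Concept 2: Concept 2 6–5.
No design is winless: Model S1 beats Concept 2; Model S2 beats Model S1; Concept 2 beats Model S2. There is no Condorcet loser.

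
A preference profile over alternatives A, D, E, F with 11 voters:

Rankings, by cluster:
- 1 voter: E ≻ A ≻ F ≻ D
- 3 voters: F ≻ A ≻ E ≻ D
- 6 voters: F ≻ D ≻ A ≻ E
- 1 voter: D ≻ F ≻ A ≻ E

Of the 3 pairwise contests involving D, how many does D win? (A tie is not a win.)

D against each rival (11 voters):
D–A: D 7–4.
D vs E: D is ranked higher on 6+1 = 7 ballots, E on 4. D wins 7–4.
D vs F: 1 for D, 10 for F — F by 10–1.
D beats A, E; loses to F — 2 pairwise wins.

2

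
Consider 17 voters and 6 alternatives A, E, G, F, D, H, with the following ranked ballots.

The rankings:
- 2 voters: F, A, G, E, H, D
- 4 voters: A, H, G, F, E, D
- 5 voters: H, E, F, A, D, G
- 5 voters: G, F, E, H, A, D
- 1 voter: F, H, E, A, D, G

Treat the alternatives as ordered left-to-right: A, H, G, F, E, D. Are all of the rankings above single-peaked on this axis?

no

Axis positions: A=1, H=2, G=3, F=4, E=5, D=6.
Faction 1: ranking walks positions 4-1-3-5-2-6; A is ranked above G even though G lies between A and the peak F on the axis — preferences dip and rise again. Not single-peaked.
Faction 2 (peak A at position 1): ranking walks positions 1-2-3-4-5-6, expanding outward from the peak — single-peaked.
Faction 3: ranking walks positions 2-5-4-1-6-3; E is ranked above G even though G lies between E and the peak H on the axis — preferences dip and rise again. Not single-peaked.
Faction 4 (peak G at position 3): ranking walks positions 3-4-5-2-1-6, expanding outward from the peak — single-peaked.
Faction 5: ranking walks positions 4-2-5-1-6-3; H is ranked above G even though G lies between H and the peak F on the axis — preferences dip and rise again. Not single-peaked.
Faction 1 violates single-peakedness, so the profile is not single-peaked on this axis.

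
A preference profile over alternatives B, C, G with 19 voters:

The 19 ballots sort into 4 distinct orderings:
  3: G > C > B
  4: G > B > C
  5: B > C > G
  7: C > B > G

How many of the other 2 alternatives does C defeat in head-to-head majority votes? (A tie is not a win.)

C against each rival (19 voters):
C vs B: C is ranked higher on 3+7 = 10 ballots, B on 9. C wins 10–9.
C–G: C 12–7.
C beats B, G — 2 pairwise wins.

2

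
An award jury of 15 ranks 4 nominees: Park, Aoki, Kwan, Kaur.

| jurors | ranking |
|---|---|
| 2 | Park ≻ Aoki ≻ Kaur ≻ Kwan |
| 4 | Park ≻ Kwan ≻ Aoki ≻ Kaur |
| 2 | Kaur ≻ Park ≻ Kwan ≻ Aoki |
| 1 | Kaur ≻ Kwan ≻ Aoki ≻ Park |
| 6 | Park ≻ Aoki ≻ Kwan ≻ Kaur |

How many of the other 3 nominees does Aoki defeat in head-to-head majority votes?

Aoki against each rival (15 jurors):
Aoki vs Park: Park, 14–1.
Aoki vs Kwan: Aoki, 8–7.
Aoki vs Kaur: Aoki preferred on 2+4+6 = 12 ballots; Aoki wins 12–3.
Aoki beats Kwan, Kaur; loses to Park — 2 pairwise wins.

2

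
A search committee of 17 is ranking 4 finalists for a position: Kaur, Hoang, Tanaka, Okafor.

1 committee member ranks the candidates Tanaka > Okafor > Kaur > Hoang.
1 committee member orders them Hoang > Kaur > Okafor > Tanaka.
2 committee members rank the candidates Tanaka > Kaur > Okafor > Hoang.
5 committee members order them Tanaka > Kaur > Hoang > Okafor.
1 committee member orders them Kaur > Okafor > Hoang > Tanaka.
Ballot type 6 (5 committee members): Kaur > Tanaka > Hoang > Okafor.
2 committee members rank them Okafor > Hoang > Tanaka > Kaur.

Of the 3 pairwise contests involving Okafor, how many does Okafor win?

0

Okafor against each rival (17 committee members):
Okafor vs Kaur: Kaur wins 14–3.
Okafor vs Hoang: 6 to 11, Hoang.
Okafor vs Tanaka: Tanaka, 13–4.
Okafor beats no one; loses to Kaur, Hoang, Tanaka — 0 pairwise wins.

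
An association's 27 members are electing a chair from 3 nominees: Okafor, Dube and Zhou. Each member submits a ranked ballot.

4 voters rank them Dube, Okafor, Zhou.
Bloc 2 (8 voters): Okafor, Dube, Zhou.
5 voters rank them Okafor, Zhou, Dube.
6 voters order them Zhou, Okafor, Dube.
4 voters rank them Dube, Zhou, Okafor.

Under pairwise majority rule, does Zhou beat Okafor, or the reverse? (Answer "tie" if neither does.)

Okafor

Ballots ranking Zhou above Okafor: 6 + 4 = 10.
Ballots ranking Okafor above Zhou: 27 − 10 = 17.
Okafor wins the head-to-head 17–10.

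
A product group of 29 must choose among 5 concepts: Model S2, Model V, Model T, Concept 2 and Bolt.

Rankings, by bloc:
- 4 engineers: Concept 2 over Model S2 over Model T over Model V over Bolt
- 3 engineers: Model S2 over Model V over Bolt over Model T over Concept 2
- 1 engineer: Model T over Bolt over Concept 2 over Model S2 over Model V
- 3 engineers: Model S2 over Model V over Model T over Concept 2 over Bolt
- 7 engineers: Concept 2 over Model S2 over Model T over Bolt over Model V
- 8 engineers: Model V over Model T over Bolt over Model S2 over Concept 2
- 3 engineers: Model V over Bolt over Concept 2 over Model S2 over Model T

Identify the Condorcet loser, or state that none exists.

Pairwise majorities:
Model S2 vs Model V: Model S2, 18–11.
Model S2 vs Model T: Model S2 wins 20–9.
Model S2 vs Concept 2: 14 to 15, Concept 2.
Model S2 vs Bolt: Model S2 is ranked higher on 4+3+3+7 = 17 ballots, Bolt on 12. Model S2 wins 17–12.
Model V vs Model T: Model V wins 17–12.
Model V vs Concept 2: Model V wins 17–12.
Model V vs Bolt: Model V wins 21–8.
Model T–Concept 2: Model T 15–14.
Model T vs Bolt: Model T, 23–6.
Concept 2 vs Bolt: Concept 2 is ranked higher on 4+3+7 = 14 ballots, Bolt on 15. Bolt wins 15–14.
Each design has at least one pairwise win (Model S2 beats Model V; Model V beats Model T; Model T beats Concept 2; Concept 2 beats Model S2; Bolt beats Concept 2) — no Condorcet loser.

none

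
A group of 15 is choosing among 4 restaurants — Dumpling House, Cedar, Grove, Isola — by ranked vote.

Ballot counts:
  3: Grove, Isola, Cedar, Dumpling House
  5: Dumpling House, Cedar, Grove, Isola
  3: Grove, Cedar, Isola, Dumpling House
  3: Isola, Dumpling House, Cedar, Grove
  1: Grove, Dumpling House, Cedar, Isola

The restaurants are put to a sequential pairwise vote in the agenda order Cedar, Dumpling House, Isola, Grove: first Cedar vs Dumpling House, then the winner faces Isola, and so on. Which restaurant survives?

Grove

Round 1: Cedar vs Dumpling House — 6–9, Dumpling House advances.
Round 2: Dumpling House vs Isola — 6–9, Isola advances.
Round 3: Isola vs Grove — 3–12, Grove advances.
The agenda winner is Grove.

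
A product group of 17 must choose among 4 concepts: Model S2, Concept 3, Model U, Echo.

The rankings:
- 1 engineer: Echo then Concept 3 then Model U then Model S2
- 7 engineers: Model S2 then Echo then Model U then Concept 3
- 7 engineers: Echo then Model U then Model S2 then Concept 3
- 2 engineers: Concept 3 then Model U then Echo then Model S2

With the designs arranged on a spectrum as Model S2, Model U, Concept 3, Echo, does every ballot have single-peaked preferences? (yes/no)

no

Axis positions: Model S2=1, Model U=2, Concept 3=3, Echo=4.
Type 1 (peak Echo at position 4): ranking walks positions 4-3-2-1, expanding outward from the peak — single-peaked.
Type 2: ranking walks positions 1-4-2-3; Echo is ranked above Model U even though Model U lies between Echo and the peak Model S2 on the axis — preferences dip and rise again. Not single-peaked.
Type 3: ranking walks positions 4-2-1-3; Model U is ranked above Concept 3 even though Concept 3 lies between Model U and the peak Echo on the axis — preferences dip and rise again. Not single-peaked.
Type 4 (peak Concept 3 at position 3): ranking walks positions 3-2-4-1, expanding outward from the peak — single-peaked.
Type 2 violates single-peakedness, so the profile is not single-peaked on this axis.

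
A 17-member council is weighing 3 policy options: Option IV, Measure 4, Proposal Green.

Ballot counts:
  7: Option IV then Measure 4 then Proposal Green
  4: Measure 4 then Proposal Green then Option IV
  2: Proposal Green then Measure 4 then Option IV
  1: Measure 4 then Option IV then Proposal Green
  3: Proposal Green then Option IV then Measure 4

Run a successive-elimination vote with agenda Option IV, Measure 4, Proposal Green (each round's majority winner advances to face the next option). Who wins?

Proposal Green

Round 1: Option IV vs Measure 4 — 10–7, Option IV advances.
Round 2: Option IV vs Proposal Green — 8–9, Proposal Green advances.
Proposal Green survives the agenda.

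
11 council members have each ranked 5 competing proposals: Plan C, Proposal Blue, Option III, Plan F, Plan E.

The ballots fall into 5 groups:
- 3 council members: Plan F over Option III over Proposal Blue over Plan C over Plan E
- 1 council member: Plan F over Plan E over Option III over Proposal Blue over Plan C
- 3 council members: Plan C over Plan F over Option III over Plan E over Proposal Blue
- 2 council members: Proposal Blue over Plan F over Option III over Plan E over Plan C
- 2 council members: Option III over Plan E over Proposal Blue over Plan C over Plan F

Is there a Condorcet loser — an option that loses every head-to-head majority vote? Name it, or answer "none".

Pairwise majorities:
Plan C–Proposal Blue: Proposal Blue 8–3.
Plan C vs Option III: Option III wins 8–3.
Plan C vs Plan F: Plan C preferred on 3+2 = 5 ballots; Plan F wins 6–5.
Plan C vs Plan E: 6 to 5, Plan C.
Proposal Blue–Option III: Option III 9–2.
Proposal Blue vs Plan F: 2+2 = 4 for Proposal Blue, 7 for Plan F — Plan F by 7–4.
Proposal Blue vs Plan E: 3+2 = 5 for Proposal Blue, 6 for Plan E — Plan E by 6–5.
Option III vs Plan F: Plan F, 9–2.
Option III vs Plan E: Option III preferred on 3+3+2+2 = 10 ballots; Option III wins 10–1.
Plan F vs Plan E: Plan F, 9–2.
Each option has at least one pairwise win (Plan C beats Plan E; Proposal Blue beats Plan C; Option III beats Plan C; Plan F beats Plan C; Plan E beats Proposal Blue) — no Condorcet loser.

none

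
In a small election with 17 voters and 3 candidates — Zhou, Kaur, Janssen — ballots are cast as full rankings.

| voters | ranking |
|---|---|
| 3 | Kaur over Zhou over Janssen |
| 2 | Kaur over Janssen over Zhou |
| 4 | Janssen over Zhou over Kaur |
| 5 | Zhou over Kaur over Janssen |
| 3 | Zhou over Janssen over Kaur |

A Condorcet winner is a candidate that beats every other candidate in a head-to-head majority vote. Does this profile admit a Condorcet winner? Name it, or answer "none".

Zhou

Check each pair by majority over 17 ballots:
Zhou–Kaur: Zhou 12–5.
Zhou vs Janssen: Zhou, 11–6.
Kaur–Janssen: Kaur 10–7.
Zhou defeats every rival head-to-head and is the Condorcet winner.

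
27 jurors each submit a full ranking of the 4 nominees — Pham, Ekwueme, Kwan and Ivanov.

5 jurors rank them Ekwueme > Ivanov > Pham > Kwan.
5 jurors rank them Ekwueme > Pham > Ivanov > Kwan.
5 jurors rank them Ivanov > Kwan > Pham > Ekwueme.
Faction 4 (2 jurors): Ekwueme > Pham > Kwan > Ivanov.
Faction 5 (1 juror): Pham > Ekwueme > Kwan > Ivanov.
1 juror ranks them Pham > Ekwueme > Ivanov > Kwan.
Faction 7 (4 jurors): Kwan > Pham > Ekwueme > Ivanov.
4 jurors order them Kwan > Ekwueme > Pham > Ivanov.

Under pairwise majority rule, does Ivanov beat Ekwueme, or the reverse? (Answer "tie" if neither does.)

Ballots ranking Ivanov above Ekwueme: 5.
Ballots ranking Ekwueme above Ivanov: 27 − 5 = 22.
Ekwueme wins the head-to-head 22–5.

Ekwueme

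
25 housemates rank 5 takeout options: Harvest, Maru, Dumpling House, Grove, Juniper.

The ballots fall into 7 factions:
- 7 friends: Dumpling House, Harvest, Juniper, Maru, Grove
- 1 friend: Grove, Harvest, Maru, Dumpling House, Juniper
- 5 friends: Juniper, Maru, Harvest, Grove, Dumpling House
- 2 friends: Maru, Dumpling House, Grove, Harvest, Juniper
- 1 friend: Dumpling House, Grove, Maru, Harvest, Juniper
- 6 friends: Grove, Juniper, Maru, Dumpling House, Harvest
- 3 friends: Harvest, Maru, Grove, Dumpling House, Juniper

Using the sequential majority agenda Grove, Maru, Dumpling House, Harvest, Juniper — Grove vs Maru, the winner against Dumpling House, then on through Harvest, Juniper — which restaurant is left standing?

Round 1: Grove vs Maru — 8–17, Maru advances.
Round 2: Maru vs Dumpling House — 17–8, Maru advances.
Round 3: Maru vs Harvest — 14–11, Maru advances.
Round 4: Maru vs Juniper — 7–18, Juniper advances.
Juniper survives the agenda.

Juniper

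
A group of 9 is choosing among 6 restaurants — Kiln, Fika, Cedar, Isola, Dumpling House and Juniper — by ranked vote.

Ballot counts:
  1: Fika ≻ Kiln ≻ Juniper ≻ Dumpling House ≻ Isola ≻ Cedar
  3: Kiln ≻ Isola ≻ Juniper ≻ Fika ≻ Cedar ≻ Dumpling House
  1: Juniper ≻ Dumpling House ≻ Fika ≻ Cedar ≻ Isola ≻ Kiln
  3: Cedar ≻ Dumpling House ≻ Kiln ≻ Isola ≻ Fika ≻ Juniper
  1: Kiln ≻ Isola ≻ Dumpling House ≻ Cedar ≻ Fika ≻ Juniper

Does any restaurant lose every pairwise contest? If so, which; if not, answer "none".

Pairwise majorities:
Kiln vs Fika: 3+3+1 = 7 for Kiln, 2 for Fika — Kiln by 7–2.
Kiln–Cedar: Kiln 5–4.
Kiln–Isola: Kiln 8–1.
Kiln vs Dumpling House: 5 to 4, Kiln.
Kiln vs Juniper: Kiln wins 8–1.
Fika–Cedar: Fika 5–4.
Fika–Isola: Isola 7–2.
Fika vs Dumpling House: 4 to 5, Dumpling House.
Fika vs Juniper: Fika is ranked higher on 1+3+1 = 5 ballots, Juniper on 4. Fika wins 5–4.
Cedar vs Isola: Isola wins 5–4.
Cedar vs Dumpling House: Cedar is ranked higher on 3+3 = 6 ballots, Dumpling House on 3. Cedar wins 6–3.
Cedar vs Juniper: Cedar is ranked higher on 3+1 = 4 ballots, Juniper on 5. Juniper wins 5–4.
Isola vs Dumpling House: Isola preferred on 3+1 = 4 ballots; Dumpling House wins 5–4.
Isola–Juniper: Isola 7–2.
Dumpling House vs Juniper: Juniper wins 5–4.
No restaurant is winless: Kiln beats Fika; Fika beats Cedar; Cedar beats Dumpling House; Isola beats Fika; Dumpling House beats Fika; Juniper beats Cedar. There is no Condorcet loser.

none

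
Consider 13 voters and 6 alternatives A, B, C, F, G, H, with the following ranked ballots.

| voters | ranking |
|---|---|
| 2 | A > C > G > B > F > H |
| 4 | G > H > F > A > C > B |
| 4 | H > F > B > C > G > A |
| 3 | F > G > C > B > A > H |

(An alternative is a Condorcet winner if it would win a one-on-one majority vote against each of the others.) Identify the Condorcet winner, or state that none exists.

Pairwise majorities:
A vs B: A preferred on 2+4 = 6 ballots; B wins 7–6.
A vs C: 2+4 = 6 for A, 7 for C — C by 7–6.
A vs F: A preferred on 2 ballots; F wins 11–2.
A vs G: A is ranked higher on 2 ballots, G on 11. G wins 11–2.
A vs H: A is ranked higher on 2+3 = 5 ballots, H on 8. H wins 8–5.
B vs C: B preferred on 4 ballots; C wins 9–4.
B vs F: 2 to 11, F.
B vs G: 4 for B, 9 for G — G by 9–4.
B vs H: B is ranked higher on 2+3 = 5 ballots, H on 8. H wins 8–5.
C vs F: C is ranked higher on 2 ballots, F on 11. F wins 11–2.
C vs G: C preferred on 2+4 = 6 ballots; G wins 7–6.
C vs H: C preferred on 2+3 = 5 ballots; H wins 8–5.
F vs G: 7 to 6, F.
F vs H: F is ranked higher on 2+3 = 5 ballots, H on 8. H wins 8–5.
G vs H: 2+4+3 = 9 for G, 4 for H — G by 9–4.
No alternative is unbeaten: A loses to B; B loses to C; C loses to F; F loses to H; G loses to F; H loses to G. In particular F → G → H → F is a majority cycle — no Condorcet winner exists.

none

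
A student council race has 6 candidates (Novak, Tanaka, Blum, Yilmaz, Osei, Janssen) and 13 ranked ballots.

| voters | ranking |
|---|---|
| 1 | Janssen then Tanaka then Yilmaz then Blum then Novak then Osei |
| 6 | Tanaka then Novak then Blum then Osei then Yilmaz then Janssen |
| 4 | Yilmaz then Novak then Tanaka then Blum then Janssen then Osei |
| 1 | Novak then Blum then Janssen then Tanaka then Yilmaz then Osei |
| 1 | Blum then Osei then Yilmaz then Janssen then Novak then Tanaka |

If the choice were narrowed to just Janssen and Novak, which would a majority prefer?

Ballots ranking Janssen above Novak: 1 + 1 = 2.
Ballots ranking Novak above Janssen: 13 − 2 = 11.
Novak wins the head-to-head 11–2.

Novak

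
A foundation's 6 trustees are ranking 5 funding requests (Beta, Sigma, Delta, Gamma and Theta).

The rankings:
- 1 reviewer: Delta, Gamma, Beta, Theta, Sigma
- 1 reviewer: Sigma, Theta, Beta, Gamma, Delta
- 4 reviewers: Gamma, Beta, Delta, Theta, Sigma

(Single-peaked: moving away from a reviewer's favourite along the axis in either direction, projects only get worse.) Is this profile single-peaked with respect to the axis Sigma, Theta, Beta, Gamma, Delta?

yes

Axis positions: Sigma=1, Theta=2, Beta=3, Gamma=4, Delta=5.
Group 1 (peak Delta at position 5): ranking walks positions 5-4-3-2-1, expanding outward from the peak — single-peaked.
Group 2 (peak Sigma at position 1): ranking walks positions 1-2-3-4-5, expanding outward from the peak — single-peaked.
Group 3 (peak Gamma at position 4): ranking walks positions 4-3-5-2-1, expanding outward from the peak — single-peaked.
Every ranking is single-peaked on this axis.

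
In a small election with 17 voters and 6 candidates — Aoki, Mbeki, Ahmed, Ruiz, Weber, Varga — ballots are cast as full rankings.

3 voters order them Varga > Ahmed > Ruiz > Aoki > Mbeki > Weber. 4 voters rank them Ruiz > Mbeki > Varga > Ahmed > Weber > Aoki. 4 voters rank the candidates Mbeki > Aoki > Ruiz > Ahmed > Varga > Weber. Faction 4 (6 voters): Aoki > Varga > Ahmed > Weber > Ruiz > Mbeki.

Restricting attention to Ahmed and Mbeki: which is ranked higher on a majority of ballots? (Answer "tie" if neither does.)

Ahmed

Ballots ranking Ahmed above Mbeki: 3 + 6 = 9.
Ballots ranking Mbeki above Ahmed: 17 − 9 = 8.
Ahmed wins the head-to-head 9–8.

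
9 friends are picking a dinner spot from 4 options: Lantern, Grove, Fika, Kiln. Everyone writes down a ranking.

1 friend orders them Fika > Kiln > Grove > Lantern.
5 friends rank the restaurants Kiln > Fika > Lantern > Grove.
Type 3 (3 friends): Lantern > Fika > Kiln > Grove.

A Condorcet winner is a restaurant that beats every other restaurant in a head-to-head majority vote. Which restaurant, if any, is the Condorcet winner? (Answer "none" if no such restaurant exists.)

Head-to-head results (9 friends):
Lantern vs Grove: 5+3 = 8 for Lantern, 1 for Grove — Lantern by 8–1.
Lantern vs Fika: Lantern is ranked higher on 3 ballots, Fika on 6. Fika wins 6–3.
Lantern vs Kiln: 3 to 6, Kiln.
Grove vs Fika: Grove is ranked higher on 0 ballots, Fika on 9. Fika wins 9–0.
Grove vs Kiln: 0 to 9, Kiln.
Fika vs Kiln: 1+3 = 4 for Fika, 5 for Kiln — Kiln by 5–4.
Kiln wins every pairwise contest, so Kiln is the Condorcet winner.

Kiln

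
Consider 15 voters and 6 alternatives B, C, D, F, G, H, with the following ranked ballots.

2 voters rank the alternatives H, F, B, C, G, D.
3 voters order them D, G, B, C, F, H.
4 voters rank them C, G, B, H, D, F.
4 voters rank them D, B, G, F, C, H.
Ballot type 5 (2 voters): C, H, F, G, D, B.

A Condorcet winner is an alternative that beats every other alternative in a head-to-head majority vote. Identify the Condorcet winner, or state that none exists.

none

Check each pair by majority over 15 ballots:
B vs C: B, 9–6.
B vs D: D, 9–6.
B vs F: 11 to 4, B.
B vs G: G wins 9–6.
B vs H: B is ranked higher on 3+4+4 = 11 ballots, H on 4. B wins 11–4.
C vs D: C preferred on 2+4+2 = 8 ballots; C wins 8–7.
C vs F: 9 to 6, C.
C vs G: 8 to 7, C.
C vs H: C wins 13–2.
D–F: D 11–4.
D vs G: D is ranked higher on 3+4 = 7 ballots, G on 8. G wins 8–7.
D vs H: H wins 8–7.
F vs G: F is ranked higher on 2+2 = 4 ballots, G on 11. G wins 11–4.
F–H: H 8–7.
G vs H: 3+4+4 = 11 for G, 4 for H — G by 11–4.
No alternative is unbeaten: B loses to D; C loses to B; D loses to C; F loses to B; G loses to C; H loses to B. In particular B > C > D > B is a majority cycle — no Condorcet winner exists.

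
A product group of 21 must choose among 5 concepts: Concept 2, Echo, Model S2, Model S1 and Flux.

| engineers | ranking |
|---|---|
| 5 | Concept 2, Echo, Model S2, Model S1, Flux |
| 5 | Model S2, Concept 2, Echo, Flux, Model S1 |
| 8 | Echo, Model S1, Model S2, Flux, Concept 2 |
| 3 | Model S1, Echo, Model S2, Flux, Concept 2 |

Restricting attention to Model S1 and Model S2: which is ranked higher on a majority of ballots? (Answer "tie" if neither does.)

Model S1

Ballots ranking Model S1 above Model S2: 8 + 3 = 11.
Ballots ranking Model S2 above Model S1: 21 − 11 = 10.
Model S1 wins the head-to-head 11–10.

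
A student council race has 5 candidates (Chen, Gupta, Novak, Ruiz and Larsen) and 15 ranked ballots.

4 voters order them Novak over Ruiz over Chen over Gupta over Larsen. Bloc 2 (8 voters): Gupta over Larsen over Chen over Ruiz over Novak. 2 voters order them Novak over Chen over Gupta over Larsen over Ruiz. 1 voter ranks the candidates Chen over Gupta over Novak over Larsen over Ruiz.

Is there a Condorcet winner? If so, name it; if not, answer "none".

Head-to-head results (15 voters):
Chen vs Gupta: Gupta, 8–7.
Chen vs Novak: Chen, 9–6.
Chen vs Ruiz: Chen wins 11–4.
Chen vs Larsen: Larsen, 8–7.
Gupta vs Novak: Gupta, 9–6.
Gupta vs Ruiz: Gupta wins 11–4.
Gupta vs Larsen: Gupta, 15–0.
Novak vs Ruiz: Ruiz, 8–7.
Novak vs Larsen: Larsen wins 8–7.
Ruiz–Larsen: Larsen 11–4.
Only Gupta has no losses; Gupta is the Condorcet winner.

Gupta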